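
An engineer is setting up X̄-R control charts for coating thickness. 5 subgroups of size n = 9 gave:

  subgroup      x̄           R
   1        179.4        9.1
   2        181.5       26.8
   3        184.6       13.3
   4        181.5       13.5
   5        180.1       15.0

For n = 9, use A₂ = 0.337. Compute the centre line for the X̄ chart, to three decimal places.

181.420

X̄̄ = (179.4 + 181.5 + 184.6 + 181.5 + 180.1) / 5 = 907.1000 / 5 = 181.4200
CL = X̄̄ = 181.4200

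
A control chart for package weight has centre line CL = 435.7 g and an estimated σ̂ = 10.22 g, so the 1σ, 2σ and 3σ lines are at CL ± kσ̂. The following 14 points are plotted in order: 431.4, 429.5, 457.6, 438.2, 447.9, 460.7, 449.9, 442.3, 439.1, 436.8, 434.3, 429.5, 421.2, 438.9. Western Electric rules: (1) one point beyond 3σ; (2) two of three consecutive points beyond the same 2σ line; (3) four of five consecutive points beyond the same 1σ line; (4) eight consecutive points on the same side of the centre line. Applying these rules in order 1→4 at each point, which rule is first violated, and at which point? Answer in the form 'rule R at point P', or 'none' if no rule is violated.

Zone of each point (C = within 1σ̂, B = 1σ̂–2σ̂, A = 2σ̂–3σ̂, * = beyond 3σ̂; sign = side of CL): 1:-C, 2:-C, 3:+A, 4:+C, 5:+B, 6:+A, 7:+B, 8:+C, 9:+C, 10:+C, 11:-C, 12:-C, 13:-B, 14:+C
Rule 3 (four of five consecutive points beyond the same 1σ limit) is satisfied at point 7.

rule 3 at point 7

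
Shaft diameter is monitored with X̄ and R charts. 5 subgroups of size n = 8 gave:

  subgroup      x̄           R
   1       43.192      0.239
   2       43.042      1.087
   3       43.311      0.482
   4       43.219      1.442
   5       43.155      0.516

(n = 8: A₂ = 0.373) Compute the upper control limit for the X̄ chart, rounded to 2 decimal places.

43.46

X̄̄ = (43.192 + 43.042 + 43.311 + 43.219 + 43.155) / 5 = 215.9190 / 5 = 43.1838
R̄ = (0.239 + 1.087 + 0.482 + 1.442 + 0.516) / 5 = 3.7660 / 5 = 0.7532
UCL = X̄̄ + A₂·R̄ = 43.1838 + 0.373 × 0.7532 = 43.4647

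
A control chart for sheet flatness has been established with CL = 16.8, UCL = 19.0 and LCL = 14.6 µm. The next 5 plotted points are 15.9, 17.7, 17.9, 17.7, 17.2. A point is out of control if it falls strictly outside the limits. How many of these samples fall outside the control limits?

All 5 points lie within [14.6, 19.0].

0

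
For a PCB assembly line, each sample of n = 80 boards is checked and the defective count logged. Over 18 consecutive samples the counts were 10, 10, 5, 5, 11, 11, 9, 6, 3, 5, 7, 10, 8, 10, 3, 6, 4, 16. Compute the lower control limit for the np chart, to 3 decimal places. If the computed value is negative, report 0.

p̄ = Σdᵢ / (k·n) = 139 / (18 × 80) = 0.09653
LCL = np̄ − 3·√(np̄(1−p̄)) = 7.7222 − 3 × 2.6414 = -0.2019 → 0 (negative, so LCL = 0)

0.000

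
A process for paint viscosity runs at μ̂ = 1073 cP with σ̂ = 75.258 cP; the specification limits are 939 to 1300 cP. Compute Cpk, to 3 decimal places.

Cpu = (USL − μ̂) / (3σ̂) = (1300 − 1073) / (3 × 75.258) = 1.0054; Cpl = (μ̂ − LSL) / (3σ̂) = (1073 − 939) / (3 × 75.258) = 0.5935; Cpk = min(Cpu, Cpl) = 0.5935

0.594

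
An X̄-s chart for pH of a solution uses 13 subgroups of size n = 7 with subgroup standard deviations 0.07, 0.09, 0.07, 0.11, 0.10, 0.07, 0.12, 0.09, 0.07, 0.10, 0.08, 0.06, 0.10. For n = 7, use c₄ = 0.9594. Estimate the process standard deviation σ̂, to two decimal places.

0.09

s̄ = (0.07 + 0.09 + 0.07 + 0.11 + 0.10 + 0.07 + 0.12 + 0.09 + 0.07 + 0.10 + 0.08 + 0.06 + 0.10) / 13 = 0.0869
σ̂ = s̄ / c₄ = 0.0869 / 0.9594 = 0.0906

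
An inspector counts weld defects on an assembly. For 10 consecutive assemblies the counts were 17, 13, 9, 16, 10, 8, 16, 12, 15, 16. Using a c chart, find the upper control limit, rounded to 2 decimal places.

24.10

c̄ = (17 + 13 + 9 + 16 + 10 + 8 + 16 + 12 + 15 + 16) / 10 = 132 / 10 = 13.2000
UCL = c̄ + 3√c̄ = 13.2000 + 3 × √13.2000 = 13.2000 + 3 × 3.6332 = 24.0995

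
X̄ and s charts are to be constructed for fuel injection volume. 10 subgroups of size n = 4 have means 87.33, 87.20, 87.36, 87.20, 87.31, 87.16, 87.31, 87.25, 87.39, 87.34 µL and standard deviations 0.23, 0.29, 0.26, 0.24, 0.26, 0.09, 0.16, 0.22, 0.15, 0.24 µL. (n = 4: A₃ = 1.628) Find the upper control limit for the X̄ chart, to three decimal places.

87.633

X̄̄ = (87.33 + 87.20 + 87.36 + 87.20 + 87.31 + 87.16 + 87.31 + 87.25 + 87.39 + 87.34) / 10 = 87.2850
s̄ = (0.23 + 0.29 + 0.26 + 0.24 + 0.26 + 0.09 + 0.16 + 0.22 + 0.15 + 0.24) / 10 = 0.2140
UCL = X̄̄ + A₃·s̄ = 87.2850 + 1.628 × 0.2140 = 87.6334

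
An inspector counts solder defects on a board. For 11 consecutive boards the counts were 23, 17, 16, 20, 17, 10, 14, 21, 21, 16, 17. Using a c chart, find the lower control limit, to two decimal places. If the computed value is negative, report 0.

c̄ = (23 + 17 + 16 + 20 + 17 + 10 + 14 + 21 + 21 + 16 + 17) / 11 = 192 / 11 = 17.4545
LCL = c̄ − 3√c̄ = 17.4545 − 3 × 4.1779 = 4.9210

4.92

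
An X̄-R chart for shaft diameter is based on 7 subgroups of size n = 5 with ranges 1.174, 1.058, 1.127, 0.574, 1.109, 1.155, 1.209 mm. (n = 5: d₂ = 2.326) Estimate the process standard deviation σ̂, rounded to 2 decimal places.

R̄ = (1.174 + 1.058 + 1.127 + 0.574 + 1.109 + 1.155 + 1.209) / 7 = 1.0580
σ̂ = R̄ / d₂ = 1.0580 / 2.326 = 0.4549

0.45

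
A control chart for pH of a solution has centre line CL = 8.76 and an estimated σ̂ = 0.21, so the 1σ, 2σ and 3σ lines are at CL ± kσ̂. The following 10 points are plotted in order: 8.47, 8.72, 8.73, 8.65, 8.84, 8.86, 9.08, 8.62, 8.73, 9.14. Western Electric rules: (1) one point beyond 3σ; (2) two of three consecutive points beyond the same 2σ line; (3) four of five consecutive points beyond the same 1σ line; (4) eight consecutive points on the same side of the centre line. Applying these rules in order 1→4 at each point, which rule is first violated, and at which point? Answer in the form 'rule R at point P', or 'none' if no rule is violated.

Zone of each point (C = within 1σ̂, B = 1σ̂–2σ̂, A = 2σ̂–3σ̂, * = beyond 3σ̂; sign = side of CL): 1:-B, 2:-C, 3:-C, 4:-C, 5:+C, 6:+C, 7:+B, 8:-C, 9:-C, 10:+B
No rule fires across all 10 points.

none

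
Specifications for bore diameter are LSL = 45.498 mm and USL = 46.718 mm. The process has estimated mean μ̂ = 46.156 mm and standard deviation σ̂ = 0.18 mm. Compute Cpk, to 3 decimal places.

Cpu = (USL − μ̂) / (3σ̂) = (46.718 − 46.156) / (3 × 0.18) = 1.0407; Cpl = (μ̂ − LSL) / (3σ̂) = (46.156 − 45.498) / (3 × 0.18) = 1.2185; Cpk = min(Cpu, Cpl) = 1.0407

1.041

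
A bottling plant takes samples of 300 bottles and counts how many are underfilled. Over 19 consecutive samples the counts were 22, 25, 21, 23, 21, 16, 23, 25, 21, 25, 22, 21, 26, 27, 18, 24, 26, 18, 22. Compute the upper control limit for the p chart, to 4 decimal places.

p̄ = Σdᵢ / (k·n) = 426 / (19 × 300) = 0.07474
UCL = p̄ + 3·√(p̄(1−p̄)/n) = 0.07474 + 3 × √(0.07474×0.92526/300) = 0.07474 + 3 × 0.01518 = 0.12028

0.1203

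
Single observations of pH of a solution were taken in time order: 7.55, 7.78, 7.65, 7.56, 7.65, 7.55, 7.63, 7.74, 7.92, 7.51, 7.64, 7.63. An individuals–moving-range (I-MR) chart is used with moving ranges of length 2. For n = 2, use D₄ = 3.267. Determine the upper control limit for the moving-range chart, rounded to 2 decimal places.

0.46

Moving ranges: 0.23, 0.13, 0.09, 0.09, 0.10, 0.08, 0.11, 0.18, 0.41, 0.13, 0.01; M̄R̄ = 1.5600 / 11 = 0.1418
UCL_MR = D₄·M̄R̄ = 3.267 × 0.1418 = 0.4633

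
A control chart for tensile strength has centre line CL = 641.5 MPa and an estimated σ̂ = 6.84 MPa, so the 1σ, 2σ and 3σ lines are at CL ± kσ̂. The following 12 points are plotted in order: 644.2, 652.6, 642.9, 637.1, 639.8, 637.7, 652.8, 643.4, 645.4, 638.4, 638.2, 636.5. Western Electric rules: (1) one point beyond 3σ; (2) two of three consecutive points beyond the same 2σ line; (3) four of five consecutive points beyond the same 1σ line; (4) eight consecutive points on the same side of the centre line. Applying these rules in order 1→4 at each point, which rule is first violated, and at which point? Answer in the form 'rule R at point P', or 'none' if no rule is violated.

Zone of each point (C = within 1σ̂, B = 1σ̂–2σ̂, A = 2σ̂–3σ̂, * = beyond 3σ̂; sign = side of CL): 1:+C, 2:+B, 3:+C, 4:-C, 5:-C, 6:-C, 7:+B, 8:+C, 9:+C, 10:-C, 11:-C, 12:-C
No rule fires across all 12 points.

none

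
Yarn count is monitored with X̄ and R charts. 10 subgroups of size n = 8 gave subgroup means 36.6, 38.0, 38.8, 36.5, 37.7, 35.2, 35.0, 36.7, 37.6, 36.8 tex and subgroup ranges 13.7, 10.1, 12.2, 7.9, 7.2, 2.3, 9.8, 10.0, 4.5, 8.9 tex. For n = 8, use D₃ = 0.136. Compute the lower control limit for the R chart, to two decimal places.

R̄ = (13.7 + 10.1 + 12.2 + 7.9 + 7.2 + 2.3 + 9.8 + 10.0 + 4.5 + 8.9) / 10 = 86.6000 / 10 = 8.6600
LCL_R = D₃·R̄ = 0.136 × 8.6600 = 1.1778

1.18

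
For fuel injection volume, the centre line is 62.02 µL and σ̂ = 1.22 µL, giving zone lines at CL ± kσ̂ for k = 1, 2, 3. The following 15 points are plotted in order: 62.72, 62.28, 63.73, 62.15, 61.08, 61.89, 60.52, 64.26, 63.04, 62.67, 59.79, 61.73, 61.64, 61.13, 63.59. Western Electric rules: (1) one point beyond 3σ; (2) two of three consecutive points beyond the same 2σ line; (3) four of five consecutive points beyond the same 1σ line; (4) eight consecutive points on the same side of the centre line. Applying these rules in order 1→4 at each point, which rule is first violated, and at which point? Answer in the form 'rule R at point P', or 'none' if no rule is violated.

none

Zone of each point (C = within 1σ̂, B = 1σ̂–2σ̂, A = 2σ̂–3σ̂, * = beyond 3σ̂; sign = side of CL): 1:+C, 2:+C, 3:+B, 4:+C, 5:-C, 6:-C, 7:-B, 8:+B, 9:+C, 10:+C, 11:-B, 12:-C, 13:-C, 14:-C, 15:+B
No rule fires across all 15 points.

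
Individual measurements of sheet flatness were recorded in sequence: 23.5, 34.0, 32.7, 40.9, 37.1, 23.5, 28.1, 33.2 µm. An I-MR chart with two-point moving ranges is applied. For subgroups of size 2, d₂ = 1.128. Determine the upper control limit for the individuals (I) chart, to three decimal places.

X̄ = (23.5 + 34.0 + 32.7 + 40.9 + 37.1 + 23.5 + 28.1 + 33.2) / 8 = 31.6250
Moving ranges: 10.5, 1.3, 8.2, 3.8, 13.6, 4.6, 5.1; M̄R̄ = 47.1000 / 7 = 6.7286
UCL = X̄ + 3·M̄R̄/d₂ = 31.6250 + 3 × 6.7286 / 1.128 = 49.5201

49.520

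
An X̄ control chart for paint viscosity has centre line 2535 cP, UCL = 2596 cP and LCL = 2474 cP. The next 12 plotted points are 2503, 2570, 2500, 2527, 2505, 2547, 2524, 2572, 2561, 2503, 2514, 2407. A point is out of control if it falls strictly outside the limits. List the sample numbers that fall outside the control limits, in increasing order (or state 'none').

Compare each point to [2474, 2596]: sample 12 = 2407 < LCL.

12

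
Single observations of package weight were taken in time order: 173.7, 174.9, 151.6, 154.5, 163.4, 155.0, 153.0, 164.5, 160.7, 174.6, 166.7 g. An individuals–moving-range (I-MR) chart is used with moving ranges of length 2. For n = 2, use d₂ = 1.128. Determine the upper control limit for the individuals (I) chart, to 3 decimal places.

185.251

X̄ = (173.7 + 174.9 + 151.6 + 154.5 + 163.4 + 155.0 + 153.0 + 164.5 + 160.7 + 174.6 + 166.7) / 11 = 162.9636
Moving ranges: 1.2, 23.3, 2.9, 8.9, 8.4, 2.0, 11.5, 3.8, 13.9, 7.9; M̄R̄ = 83.8000 / 10 = 8.3800
UCL = X̄ + 3·M̄R̄/d₂ = 162.9636 + 3 × 8.3800 / 1.128 = 185.2509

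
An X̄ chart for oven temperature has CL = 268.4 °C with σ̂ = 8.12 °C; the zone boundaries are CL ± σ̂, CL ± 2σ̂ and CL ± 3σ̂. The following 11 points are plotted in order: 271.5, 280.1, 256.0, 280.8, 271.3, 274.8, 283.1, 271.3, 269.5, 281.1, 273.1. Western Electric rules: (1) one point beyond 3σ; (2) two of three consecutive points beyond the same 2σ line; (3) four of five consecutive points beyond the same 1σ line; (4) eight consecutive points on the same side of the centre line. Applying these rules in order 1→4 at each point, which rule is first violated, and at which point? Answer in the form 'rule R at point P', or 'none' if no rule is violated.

rule 4 at point 11

Zone of each point (C = within 1σ̂, B = 1σ̂–2σ̂, A = 2σ̂–3σ̂, * = beyond 3σ̂; sign = side of CL): 1:+C, 2:+B, 3:-B, 4:+B, 5:+C, 6:+C, 7:+B, 8:+C, 9:+C, 10:+B, 11:+C
Rule 4 (eight consecutive points on the same side of the centre line) is satisfied at point 11.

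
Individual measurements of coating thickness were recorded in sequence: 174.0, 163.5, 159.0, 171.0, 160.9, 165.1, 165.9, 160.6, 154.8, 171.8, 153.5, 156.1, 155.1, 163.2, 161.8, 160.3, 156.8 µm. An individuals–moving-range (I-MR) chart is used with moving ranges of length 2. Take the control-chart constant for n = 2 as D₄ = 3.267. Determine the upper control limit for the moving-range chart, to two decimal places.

Moving ranges: 10.5, 4.5, 12.0, 10.1, 4.2, 0.8, 5.3, 5.8, 17.0, 18.3, 2.6, 1.0, 8.1, 1.4, 1.5, 3.5; M̄R̄ = 106.6000 / 16 = 6.6625
UCL_MR = D₄·M̄R̄ = 3.267 × 6.6625 = 21.7664

21.77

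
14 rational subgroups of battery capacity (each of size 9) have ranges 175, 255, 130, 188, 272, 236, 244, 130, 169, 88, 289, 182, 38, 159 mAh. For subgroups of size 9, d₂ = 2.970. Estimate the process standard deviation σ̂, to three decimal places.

61.448

R̄ = (175 + 255 + 130 + 188 + 272 + 236 + 244 + 130 + 169 + 88 + 289 + 182 + 38 + 159) / 14 = 182.5000
σ̂ = R̄ / d₂ = 182.5000 / 2.970 = 61.4478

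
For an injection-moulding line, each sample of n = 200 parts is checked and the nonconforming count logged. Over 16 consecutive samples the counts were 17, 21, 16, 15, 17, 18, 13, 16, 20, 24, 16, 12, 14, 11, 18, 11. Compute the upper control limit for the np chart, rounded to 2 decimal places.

27.76

p̄ = Σdᵢ / (k·n) = 259 / (16 × 200) = 0.08094
UCL = np̄ + 3·√(np̄(1−p̄)) = 16.1875 + 3 × √(16.1875×0.91906) = 16.1875 + 3 × 3.8571 = 27.7588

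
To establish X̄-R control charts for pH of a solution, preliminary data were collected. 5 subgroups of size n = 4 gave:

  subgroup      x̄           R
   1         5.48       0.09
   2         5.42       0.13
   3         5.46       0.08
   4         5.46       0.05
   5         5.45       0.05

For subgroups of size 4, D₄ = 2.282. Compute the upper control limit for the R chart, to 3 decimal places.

0.183

R̄ = (0.09 + 0.13 + 0.08 + 0.05 + 0.05) / 5 = 0.4000 / 5 = 0.0800
UCL_R = D₄·R̄ = 2.282 × 0.0800 = 0.1826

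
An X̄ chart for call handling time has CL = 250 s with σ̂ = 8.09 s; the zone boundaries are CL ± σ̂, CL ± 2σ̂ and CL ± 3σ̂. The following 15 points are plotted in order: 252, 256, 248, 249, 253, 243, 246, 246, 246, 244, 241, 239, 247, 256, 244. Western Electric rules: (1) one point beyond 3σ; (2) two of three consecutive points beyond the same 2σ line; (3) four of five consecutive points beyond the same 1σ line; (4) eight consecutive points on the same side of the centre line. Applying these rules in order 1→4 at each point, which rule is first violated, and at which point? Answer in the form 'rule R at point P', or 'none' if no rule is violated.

rule 4 at point 13

Zone of each point (C = within 1σ̂, B = 1σ̂–2σ̂, A = 2σ̂–3σ̂, * = beyond 3σ̂; sign = side of CL): 1:+C, 2:+C, 3:-C, 4:-C, 5:+C, 6:-C, 7:-C, 8:-C, 9:-C, 10:-C, 11:-B, 12:-B, 13:-C, 14:+C, 15:-C
Rule 4 (eight consecutive points on the same side of the centre line) is satisfied at point 13.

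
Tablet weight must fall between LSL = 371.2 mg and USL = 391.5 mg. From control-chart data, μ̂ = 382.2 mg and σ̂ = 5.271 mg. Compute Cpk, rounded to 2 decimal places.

Cpu = (USL − μ̂) / (3σ̂) = (391.5 − 382.2) / (3 × 5.271) = 0.5881; Cpl = (μ̂ − LSL) / (3σ̂) = (382.2 − 371.2) / (3 × 5.271) = 0.6956; Cpk = min(Cpu, Cpl) = 0.5881

0.59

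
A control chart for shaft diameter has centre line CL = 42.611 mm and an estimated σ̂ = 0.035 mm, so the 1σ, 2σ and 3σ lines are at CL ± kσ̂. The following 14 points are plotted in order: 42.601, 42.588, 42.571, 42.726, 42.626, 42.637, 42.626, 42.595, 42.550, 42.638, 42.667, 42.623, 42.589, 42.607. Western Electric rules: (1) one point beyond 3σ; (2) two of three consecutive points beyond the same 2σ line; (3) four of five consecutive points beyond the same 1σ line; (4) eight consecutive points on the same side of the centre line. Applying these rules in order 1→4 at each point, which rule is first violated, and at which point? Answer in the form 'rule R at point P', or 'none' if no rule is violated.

Zone of each point (C = within 1σ̂, B = 1σ̂–2σ̂, A = 2σ̂–3σ̂, * = beyond 3σ̂; sign = side of CL): 1:-C, 2:-C, 3:-B, 4:+*, 5:+C, 6:+C, 7:+C, 8:-C, 9:-B, 10:+C, 11:+B, 12:+C, 13:-C, 14:-C
Rule 1 (one point beyond the 3σ limits) is satisfied at point 4.

rule 1 at point 4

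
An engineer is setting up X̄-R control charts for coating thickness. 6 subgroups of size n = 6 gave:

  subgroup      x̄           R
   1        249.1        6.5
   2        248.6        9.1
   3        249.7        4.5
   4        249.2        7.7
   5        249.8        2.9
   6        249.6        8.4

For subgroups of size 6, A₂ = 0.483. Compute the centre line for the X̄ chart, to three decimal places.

249.333

X̄̄ = (249.1 + 248.6 + 249.7 + 249.2 + 249.8 + 249.6) / 6 = 1496.0000 / 6 = 249.3333
CL = X̄̄ = 249.3333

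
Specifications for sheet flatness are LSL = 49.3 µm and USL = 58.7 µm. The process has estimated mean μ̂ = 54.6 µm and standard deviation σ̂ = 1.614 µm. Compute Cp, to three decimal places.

0.971

Cp = (USL − LSL) / (6σ̂) = (58.7 − 49.3) / (6 × 1.614) = 9.4000 / 9.6840 = 0.9707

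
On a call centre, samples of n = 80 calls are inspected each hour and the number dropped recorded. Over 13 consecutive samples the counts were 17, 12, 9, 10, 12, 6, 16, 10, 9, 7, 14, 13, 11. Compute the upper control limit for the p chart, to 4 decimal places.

p̄ = Σdᵢ / (k·n) = 146 / (13 × 80) = 0.14038
UCL = p̄ + 3·√(p̄(1−p̄)/n) = 0.14038 + 3 × √(0.14038×0.85962/80) = 0.14038 + 3 × 0.03884 = 0.25690

0.2569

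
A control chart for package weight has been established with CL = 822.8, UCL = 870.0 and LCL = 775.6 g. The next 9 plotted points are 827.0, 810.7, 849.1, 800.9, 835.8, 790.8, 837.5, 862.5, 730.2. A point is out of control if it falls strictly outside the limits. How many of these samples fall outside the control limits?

1

Compare each point to [775.6, 870.0]: sample 9 = 730.2 < LCL.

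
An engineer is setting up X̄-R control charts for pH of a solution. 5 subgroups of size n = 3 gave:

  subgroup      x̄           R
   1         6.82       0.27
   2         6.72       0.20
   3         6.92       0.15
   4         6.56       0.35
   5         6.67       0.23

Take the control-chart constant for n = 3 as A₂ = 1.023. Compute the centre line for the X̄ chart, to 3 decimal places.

6.738

X̄̄ = (6.82 + 6.72 + 6.92 + 6.56 + 6.67) / 5 = 33.6900 / 5 = 6.7380
CL = X̄̄ = 6.7380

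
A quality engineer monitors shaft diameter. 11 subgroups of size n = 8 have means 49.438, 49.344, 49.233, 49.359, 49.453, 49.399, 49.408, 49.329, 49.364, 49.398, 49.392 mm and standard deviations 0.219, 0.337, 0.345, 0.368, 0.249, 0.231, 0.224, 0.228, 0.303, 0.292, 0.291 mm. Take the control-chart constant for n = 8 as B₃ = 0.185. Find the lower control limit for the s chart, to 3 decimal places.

s̄ = (0.219 + 0.337 + 0.345 + 0.368 + 0.249 + 0.231 + 0.224 + 0.228 + 0.303 + 0.292 + 0.291) / 11 = 0.2806
LCL_s = B₃·s̄ = 0.185 × 0.2806 = 0.0519

0.052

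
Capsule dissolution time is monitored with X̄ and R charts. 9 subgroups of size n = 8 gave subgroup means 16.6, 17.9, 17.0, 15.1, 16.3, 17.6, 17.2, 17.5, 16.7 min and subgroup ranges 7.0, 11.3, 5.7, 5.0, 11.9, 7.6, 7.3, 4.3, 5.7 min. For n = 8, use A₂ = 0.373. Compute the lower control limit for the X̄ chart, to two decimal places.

X̄̄ = (16.6 + 17.9 + 17.0 + 15.1 + 16.3 + 17.6 + 17.2 + 17.5 + 16.7) / 9 = 151.9000 / 9 = 16.8778
R̄ = (7.0 + 11.3 + 5.7 + 5.0 + 11.9 + 7.6 + 7.3 + 4.3 + 5.7) / 9 = 65.8000 / 9 = 7.3111
LCL = X̄̄ − A₂·R̄ = 16.8778 − 0.373 × 7.3111 = 14.1507

14.15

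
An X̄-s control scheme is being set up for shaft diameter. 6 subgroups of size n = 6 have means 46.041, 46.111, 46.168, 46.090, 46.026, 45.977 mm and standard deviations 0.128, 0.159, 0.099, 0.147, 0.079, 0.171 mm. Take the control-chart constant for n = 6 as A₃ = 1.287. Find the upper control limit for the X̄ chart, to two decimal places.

X̄̄ = (46.041 + 46.111 + 46.168 + 46.090 + 46.026 + 45.977) / 6 = 46.0688
s̄ = (0.128 + 0.159 + 0.099 + 0.147 + 0.079 + 0.171) / 6 = 0.1305
UCL = X̄̄ + A₃·s̄ = 46.0688 + 1.287 × 0.1305 = 46.2368

46.24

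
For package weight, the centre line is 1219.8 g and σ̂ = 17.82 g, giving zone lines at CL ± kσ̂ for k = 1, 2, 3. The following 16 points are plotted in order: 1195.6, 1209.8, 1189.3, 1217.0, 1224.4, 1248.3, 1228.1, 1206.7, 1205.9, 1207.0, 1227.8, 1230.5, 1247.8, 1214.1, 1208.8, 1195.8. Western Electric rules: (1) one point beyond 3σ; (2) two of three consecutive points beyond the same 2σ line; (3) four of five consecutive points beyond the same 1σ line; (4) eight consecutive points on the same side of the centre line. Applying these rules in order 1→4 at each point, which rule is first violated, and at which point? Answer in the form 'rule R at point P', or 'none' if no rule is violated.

Zone of each point (C = within 1σ̂, B = 1σ̂–2σ̂, A = 2σ̂–3σ̂, * = beyond 3σ̂; sign = side of CL): 1:-B, 2:-C, 3:-B, 4:-C, 5:+C, 6:+B, 7:+C, 8:-C, 9:-C, 10:-C, 11:+C, 12:+C, 13:+B, 14:-C, 15:-C, 16:-B
No rule fires across all 16 points.

none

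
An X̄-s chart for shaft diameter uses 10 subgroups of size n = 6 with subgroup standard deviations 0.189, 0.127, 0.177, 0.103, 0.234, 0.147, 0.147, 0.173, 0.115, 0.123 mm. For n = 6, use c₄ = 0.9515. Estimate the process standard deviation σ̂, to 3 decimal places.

0.161

s̄ = (0.189 + 0.127 + 0.177 + 0.103 + 0.234 + 0.147 + 0.147 + 0.173 + 0.115 + 0.123) / 10 = 0.1535
σ̂ = s̄ / c₄ = 0.1535 / 0.9515 = 0.1613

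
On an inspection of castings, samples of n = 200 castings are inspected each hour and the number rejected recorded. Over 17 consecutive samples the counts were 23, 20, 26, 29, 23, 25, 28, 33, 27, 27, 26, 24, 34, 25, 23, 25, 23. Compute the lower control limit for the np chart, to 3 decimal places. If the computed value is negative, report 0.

p̄ = Σdᵢ / (k·n) = 441 / (17 × 200) = 0.12971
LCL = np̄ − 3·√(np̄(1−p̄)) = 25.9412 − 3 × 4.7515 = 11.6868

11.687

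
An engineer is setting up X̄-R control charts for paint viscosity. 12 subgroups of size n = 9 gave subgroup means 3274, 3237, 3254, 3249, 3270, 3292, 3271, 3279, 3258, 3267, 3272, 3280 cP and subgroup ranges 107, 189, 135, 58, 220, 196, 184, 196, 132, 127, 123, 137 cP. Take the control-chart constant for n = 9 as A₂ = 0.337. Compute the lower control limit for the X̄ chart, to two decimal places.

X̄̄ = (3274 + 3237 + 3254 + 3249 + 3270 + 3292 + 3271 + 3279 + 3258 + 3267 + 3272 + 3280) / 12 = 39203.0000 / 12 = 3266.9167
R̄ = (107 + 189 + 135 + 58 + 220 + 196 + 184 + 196 + 132 + 127 + 123 + 137) / 12 = 1804.0000 / 12 = 150.3333
LCL = X̄̄ − A₂·R̄ = 3266.9167 − 0.337 × 150.3333 = 3216.2543

3216.25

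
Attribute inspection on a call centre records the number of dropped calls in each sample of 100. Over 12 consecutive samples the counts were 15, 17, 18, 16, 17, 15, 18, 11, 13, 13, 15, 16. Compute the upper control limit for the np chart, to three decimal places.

p̄ = Σdᵢ / (k·n) = 184 / (12 × 100) = 0.15333
UCL = np̄ + 3·√(np̄(1−p̄)) = 15.3333 + 3 × √(15.3333×0.84667) = 15.3333 + 3 × 3.6031 = 26.1426

26.143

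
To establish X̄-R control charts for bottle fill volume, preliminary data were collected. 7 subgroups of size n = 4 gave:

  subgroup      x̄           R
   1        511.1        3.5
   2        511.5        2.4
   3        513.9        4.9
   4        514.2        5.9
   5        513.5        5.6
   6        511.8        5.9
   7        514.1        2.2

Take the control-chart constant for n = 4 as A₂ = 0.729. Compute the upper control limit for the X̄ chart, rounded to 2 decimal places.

516.04

X̄̄ = (511.1 + 511.5 + 513.9 + 514.2 + 513.5 + 511.8 + 514.1) / 7 = 3590.1000 / 7 = 512.8714
R̄ = (3.5 + 2.4 + 4.9 + 5.9 + 5.6 + 5.9 + 2.2) / 7 = 30.4000 / 7 = 4.3429
UCL = X̄̄ + A₂·R̄ = 512.8714 + 0.729 × 4.3429 = 516.0374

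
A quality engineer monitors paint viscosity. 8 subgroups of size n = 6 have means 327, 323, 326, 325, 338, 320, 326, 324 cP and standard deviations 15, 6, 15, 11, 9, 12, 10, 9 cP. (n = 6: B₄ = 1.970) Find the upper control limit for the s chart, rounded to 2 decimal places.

s̄ = (15 + 6 + 15 + 11 + 9 + 12 + 10 + 9) / 8 = 10.8750
UCL_s = B₄·s̄ = 1.970 × 10.8750 = 21.4237

21.42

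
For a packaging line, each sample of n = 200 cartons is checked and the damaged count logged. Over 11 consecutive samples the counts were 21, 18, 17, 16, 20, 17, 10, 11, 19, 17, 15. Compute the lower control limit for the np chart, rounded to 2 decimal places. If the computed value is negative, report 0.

4.80

p̄ = Σdᵢ / (k·n) = 181 / (11 × 200) = 0.08227
LCL = np̄ − 3·√(np̄(1−p̄)) = 16.4545 − 3 × 3.8860 = 4.7966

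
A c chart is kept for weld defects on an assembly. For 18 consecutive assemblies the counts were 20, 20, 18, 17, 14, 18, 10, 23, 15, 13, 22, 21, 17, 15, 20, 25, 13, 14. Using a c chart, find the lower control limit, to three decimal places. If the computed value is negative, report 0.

4.950

c̄ = (20 + 20 + 18 + 17 + 14 + 18 + 10 + 23 + 15 + 13 + 22 + 21 + 17 + 15 + 20 + 25 + 13 + 14) / 18 = 315 / 18 = 17.5000
LCL = c̄ − 3√c̄ = 17.5000 − 3 × 4.1833 = 4.9501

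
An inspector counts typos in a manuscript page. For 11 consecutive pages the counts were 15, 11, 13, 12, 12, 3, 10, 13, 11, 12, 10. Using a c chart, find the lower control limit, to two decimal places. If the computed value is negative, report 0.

1.10

c̄ = (15 + 11 + 13 + 12 + 12 + 3 + 10 + 13 + 11 + 12 + 10) / 11 = 122 / 11 = 11.0909
LCL = c̄ − 3√c̄ = 11.0909 − 3 × 3.3303 = 1.1000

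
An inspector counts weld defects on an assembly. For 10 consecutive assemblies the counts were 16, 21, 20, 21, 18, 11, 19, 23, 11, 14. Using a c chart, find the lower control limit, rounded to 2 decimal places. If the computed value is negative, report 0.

c̄ = (16 + 21 + 20 + 21 + 18 + 11 + 19 + 23 + 11 + 14) / 10 = 174 / 10 = 17.4000
LCL = c̄ − 3√c̄ = 17.4000 − 3 × 4.1713 = 4.8860

4.89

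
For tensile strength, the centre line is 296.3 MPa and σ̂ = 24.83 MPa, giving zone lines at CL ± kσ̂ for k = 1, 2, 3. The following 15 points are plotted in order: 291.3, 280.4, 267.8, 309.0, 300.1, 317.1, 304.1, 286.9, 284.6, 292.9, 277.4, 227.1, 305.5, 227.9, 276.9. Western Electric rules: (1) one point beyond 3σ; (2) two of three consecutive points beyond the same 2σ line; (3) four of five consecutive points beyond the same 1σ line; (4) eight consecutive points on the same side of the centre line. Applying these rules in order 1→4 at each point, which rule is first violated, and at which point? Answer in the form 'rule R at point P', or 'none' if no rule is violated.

rule 2 at point 14

Zone of each point (C = within 1σ̂, B = 1σ̂–2σ̂, A = 2σ̂–3σ̂, * = beyond 3σ̂; sign = side of CL): 1:-C, 2:-C, 3:-B, 4:+C, 5:+C, 6:+C, 7:+C, 8:-C, 9:-C, 10:-C, 11:-C, 12:-A, 13:+C, 14:-A, 15:-C
Rule 2 (two of three consecutive points beyond the same 2σ limit) is satisfied at point 14.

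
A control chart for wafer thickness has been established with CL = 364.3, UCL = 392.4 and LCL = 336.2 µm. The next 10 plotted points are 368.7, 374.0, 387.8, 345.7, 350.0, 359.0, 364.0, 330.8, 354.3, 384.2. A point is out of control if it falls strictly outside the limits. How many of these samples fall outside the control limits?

1

Compare each point to [336.2, 392.4]: sample 8 = 330.8 < LCL.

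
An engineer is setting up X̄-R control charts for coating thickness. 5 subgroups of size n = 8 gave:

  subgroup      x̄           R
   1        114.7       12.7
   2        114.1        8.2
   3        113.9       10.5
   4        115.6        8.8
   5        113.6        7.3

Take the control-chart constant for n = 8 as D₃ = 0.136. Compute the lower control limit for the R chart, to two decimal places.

R̄ = (12.7 + 8.2 + 10.5 + 8.8 + 7.3) / 5 = 47.5000 / 5 = 9.5000
LCL_R = D₃·R̄ = 0.136 × 9.5000 = 1.2920

1.29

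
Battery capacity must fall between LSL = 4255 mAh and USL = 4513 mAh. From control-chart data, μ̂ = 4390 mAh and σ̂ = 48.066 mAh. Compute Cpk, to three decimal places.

0.853

Cpu = (USL − μ̂) / (3σ̂) = (4513 − 4390) / (3 × 48.066) = 0.8530; Cpl = (μ̂ − LSL) / (3σ̂) = (4390 − 4255) / (3 × 48.066) = 0.9362; Cpk = min(Cpu, Cpl) = 0.8530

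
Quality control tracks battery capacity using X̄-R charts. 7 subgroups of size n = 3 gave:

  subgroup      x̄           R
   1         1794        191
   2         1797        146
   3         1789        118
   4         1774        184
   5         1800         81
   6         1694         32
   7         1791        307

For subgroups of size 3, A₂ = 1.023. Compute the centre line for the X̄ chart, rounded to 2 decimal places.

1777.00

X̄̄ = (1794 + 1797 + 1789 + 1774 + 1800 + 1694 + 1791) / 7 = 12439.0000 / 7 = 1777.0000
CL = X̄̄ = 1777.0000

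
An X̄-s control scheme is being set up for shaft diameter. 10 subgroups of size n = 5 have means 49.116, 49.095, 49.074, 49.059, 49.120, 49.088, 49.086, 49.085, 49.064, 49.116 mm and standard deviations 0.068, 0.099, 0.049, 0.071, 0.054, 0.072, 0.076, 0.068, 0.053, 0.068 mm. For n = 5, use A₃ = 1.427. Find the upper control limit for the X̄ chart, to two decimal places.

49.19

X̄̄ = (49.116 + 49.095 + 49.074 + 49.059 + 49.120 + 49.088 + 49.086 + 49.085 + 49.064 + 49.116) / 10 = 49.0903
s̄ = (0.068 + 0.099 + 0.049 + 0.071 + 0.054 + 0.072 + 0.076 + 0.068 + 0.053 + 0.068) / 10 = 0.0678
UCL = X̄̄ + A₃·s̄ = 49.0903 + 1.427 × 0.0678 = 49.1871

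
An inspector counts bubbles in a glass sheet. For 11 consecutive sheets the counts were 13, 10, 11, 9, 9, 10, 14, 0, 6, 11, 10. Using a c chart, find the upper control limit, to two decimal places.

c̄ = (13 + 10 + 11 + 9 + 9 + 10 + 14 + 0 + 6 + 11 + 10) / 11 = 103 / 11 = 9.3636
UCL = c̄ + 3√c̄ = 9.3636 + 3 × √9.3636 = 9.3636 + 3 × 3.0600 = 18.5437

18.54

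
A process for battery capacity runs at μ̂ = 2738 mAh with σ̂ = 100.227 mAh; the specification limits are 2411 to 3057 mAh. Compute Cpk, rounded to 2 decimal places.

1.06

Cpu = (USL − μ̂) / (3σ̂) = (3057 − 2738) / (3 × 100.227) = 1.0609; Cpl = (μ̂ − LSL) / (3σ̂) = (2738 − 2411) / (3 × 100.227) = 1.0875; Cpk = min(Cpu, Cpl) = 1.0609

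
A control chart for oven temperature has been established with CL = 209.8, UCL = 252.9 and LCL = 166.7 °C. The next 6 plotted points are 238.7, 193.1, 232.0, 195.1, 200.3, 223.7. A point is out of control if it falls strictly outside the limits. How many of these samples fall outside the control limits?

0

All 6 points lie within [166.7, 252.9].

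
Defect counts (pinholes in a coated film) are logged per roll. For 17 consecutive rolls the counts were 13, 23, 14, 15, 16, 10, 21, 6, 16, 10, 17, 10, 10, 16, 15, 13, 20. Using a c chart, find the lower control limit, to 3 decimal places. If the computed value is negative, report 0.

3.023

c̄ = (13 + 23 + 14 + 15 + 16 + 10 + 21 + 6 + 16 + 10 + 17 + 10 + 10 + 16 + 15 + 13 + 20) / 17 = 245 / 17 = 14.4118
LCL = c̄ − 3√c̄ = 14.4118 − 3 × 3.7963 = 3.0229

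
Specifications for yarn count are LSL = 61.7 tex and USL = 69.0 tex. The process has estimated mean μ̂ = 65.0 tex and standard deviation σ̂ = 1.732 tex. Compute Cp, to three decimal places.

Cp = (USL − LSL) / (6σ̂) = (69.0 − 61.7) / (6 × 1.732) = 7.3000 / 10.3920 = 0.7025

0.702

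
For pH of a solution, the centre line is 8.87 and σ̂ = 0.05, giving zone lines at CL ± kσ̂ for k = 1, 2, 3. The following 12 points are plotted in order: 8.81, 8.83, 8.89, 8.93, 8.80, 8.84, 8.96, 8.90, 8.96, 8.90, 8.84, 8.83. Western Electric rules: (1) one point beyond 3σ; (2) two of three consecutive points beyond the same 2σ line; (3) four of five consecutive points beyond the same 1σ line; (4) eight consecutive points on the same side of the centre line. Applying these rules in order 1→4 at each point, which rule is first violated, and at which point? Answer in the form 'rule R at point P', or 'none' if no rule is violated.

Zone of each point (C = within 1σ̂, B = 1σ̂–2σ̂, A = 2σ̂–3σ̂, * = beyond 3σ̂; sign = side of CL): 1:-B, 2:-C, 3:+C, 4:+B, 5:-B, 6:-C, 7:+B, 8:+C, 9:+B, 10:+C, 11:-C, 12:-C
No rule fires across all 12 points.

none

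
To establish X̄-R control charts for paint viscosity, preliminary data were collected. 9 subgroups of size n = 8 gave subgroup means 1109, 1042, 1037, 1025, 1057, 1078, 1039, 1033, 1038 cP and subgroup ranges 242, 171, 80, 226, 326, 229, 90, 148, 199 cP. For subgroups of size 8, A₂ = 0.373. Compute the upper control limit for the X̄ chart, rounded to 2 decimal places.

X̄̄ = (1109 + 1042 + 1037 + 1025 + 1057 + 1078 + 1039 + 1033 + 1038) / 9 = 9458.0000 / 9 = 1050.8889
R̄ = (242 + 171 + 80 + 226 + 326 + 229 + 90 + 148 + 199) / 9 = 1711.0000 / 9 = 190.1111
UCL = X̄̄ + A₂·R̄ = 1050.8889 + 0.373 × 190.1111 = 1121.8003

1121.80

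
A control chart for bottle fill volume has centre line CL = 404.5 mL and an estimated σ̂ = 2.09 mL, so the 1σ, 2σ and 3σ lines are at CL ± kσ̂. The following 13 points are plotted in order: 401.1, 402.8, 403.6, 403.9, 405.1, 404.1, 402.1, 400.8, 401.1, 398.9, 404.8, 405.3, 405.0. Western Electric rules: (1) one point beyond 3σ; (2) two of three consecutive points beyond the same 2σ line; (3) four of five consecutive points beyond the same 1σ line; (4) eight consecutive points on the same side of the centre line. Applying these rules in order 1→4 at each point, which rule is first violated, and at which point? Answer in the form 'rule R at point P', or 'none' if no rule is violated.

Zone of each point (C = within 1σ̂, B = 1σ̂–2σ̂, A = 2σ̂–3σ̂, * = beyond 3σ̂; sign = side of CL): 1:-B, 2:-C, 3:-C, 4:-C, 5:+C, 6:-C, 7:-B, 8:-B, 9:-B, 10:-A, 11:+C, 12:+C, 13:+C
Rule 3 (four of five consecutive points beyond the same 1σ limit) is satisfied at point 10.

rule 3 at point 10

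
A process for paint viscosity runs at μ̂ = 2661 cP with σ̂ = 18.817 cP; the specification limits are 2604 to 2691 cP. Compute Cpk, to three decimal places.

Cpu = (USL − μ̂) / (3σ̂) = (2691 − 2661) / (3 × 18.817) = 0.5314; Cpl = (μ̂ − LSL) / (3σ̂) = (2661 − 2604) / (3 × 18.817) = 1.0097; Cpk = min(Cpu, Cpl) = 0.5314

0.531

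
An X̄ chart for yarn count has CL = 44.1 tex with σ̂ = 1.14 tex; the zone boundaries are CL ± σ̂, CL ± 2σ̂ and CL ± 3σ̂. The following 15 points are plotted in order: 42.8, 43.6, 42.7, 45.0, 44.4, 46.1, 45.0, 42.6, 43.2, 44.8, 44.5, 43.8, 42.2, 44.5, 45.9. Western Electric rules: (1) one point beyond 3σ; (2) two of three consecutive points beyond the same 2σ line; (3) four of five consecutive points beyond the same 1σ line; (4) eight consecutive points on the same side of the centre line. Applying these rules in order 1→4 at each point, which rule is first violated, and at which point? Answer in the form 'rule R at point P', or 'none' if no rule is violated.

none

Zone of each point (C = within 1σ̂, B = 1σ̂–2σ̂, A = 2σ̂–3σ̂, * = beyond 3σ̂; sign = side of CL): 1:-B, 2:-C, 3:-B, 4:+C, 5:+C, 6:+B, 7:+C, 8:-B, 9:-C, 10:+C, 11:+C, 12:-C, 13:-B, 14:+C, 15:+B
No rule fires across all 15 points.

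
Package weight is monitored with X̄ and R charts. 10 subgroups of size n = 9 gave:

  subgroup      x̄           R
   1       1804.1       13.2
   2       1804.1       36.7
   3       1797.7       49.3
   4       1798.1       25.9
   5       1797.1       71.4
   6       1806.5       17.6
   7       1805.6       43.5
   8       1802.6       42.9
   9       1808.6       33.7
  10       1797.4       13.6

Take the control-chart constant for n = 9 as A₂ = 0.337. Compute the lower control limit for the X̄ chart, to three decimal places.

1790.459

X̄̄ = (1804.1 + 1804.1 + 1797.7 + 1798.1 + 1797.1 + 1806.5 + 1805.6 + 1802.6 + 1808.6 + 1797.4) / 10 = 18021.8000 / 10 = 1802.1800
R̄ = (13.2 + 36.7 + 49.3 + 25.9 + 71.4 + 17.6 + 43.5 + 42.9 + 33.7 + 13.6) / 10 = 347.8000 / 10 = 34.7800
LCL = X̄̄ − A₂·R̄ = 1802.1800 − 0.337 × 34.7800 = 1790.4591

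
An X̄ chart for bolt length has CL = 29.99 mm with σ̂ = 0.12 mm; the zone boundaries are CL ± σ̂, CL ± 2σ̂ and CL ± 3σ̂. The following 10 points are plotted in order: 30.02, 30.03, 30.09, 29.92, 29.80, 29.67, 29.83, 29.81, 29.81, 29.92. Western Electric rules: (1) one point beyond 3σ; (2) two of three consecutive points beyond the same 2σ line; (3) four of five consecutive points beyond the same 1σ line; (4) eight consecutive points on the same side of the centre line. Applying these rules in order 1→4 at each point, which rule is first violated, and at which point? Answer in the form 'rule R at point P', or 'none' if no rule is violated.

Zone of each point (C = within 1σ̂, B = 1σ̂–2σ̂, A = 2σ̂–3σ̂, * = beyond 3σ̂; sign = side of CL): 1:+C, 2:+C, 3:+C, 4:-C, 5:-B, 6:-A, 7:-B, 8:-B, 9:-B, 10:-C
Rule 3 (four of five consecutive points beyond the same 1σ limit) is satisfied at point 8.

rule 3 at point 8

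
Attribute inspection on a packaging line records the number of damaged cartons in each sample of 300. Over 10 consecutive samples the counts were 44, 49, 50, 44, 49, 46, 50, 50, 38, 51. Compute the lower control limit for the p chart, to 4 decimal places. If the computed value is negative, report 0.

p̄ = Σdᵢ / (k·n) = 471 / (10 × 300) = 0.15700
LCL = p̄ − 3·√(p̄(1−p̄)/n) = 0.15700 − 3 × 0.02100 = 0.09399

0.0940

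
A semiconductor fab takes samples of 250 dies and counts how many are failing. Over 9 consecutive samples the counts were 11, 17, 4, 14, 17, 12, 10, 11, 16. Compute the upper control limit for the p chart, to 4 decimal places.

p̄ = Σdᵢ / (k·n) = 112 / (9 × 250) = 0.04978
UCL = p̄ + 3·√(p̄(1−p̄)/n) = 0.04978 + 3 × √(0.04978×0.95022/250) = 0.04978 + 3 × 0.01375 = 0.09104

0.0910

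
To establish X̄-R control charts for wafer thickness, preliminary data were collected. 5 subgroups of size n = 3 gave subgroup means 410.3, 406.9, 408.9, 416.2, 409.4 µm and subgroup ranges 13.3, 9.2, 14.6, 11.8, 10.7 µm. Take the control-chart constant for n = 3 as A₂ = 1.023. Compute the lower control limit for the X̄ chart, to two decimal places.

X̄̄ = (410.3 + 406.9 + 408.9 + 416.2 + 409.4) / 5 = 2051.7000 / 5 = 410.3400
R̄ = (13.3 + 9.2 + 14.6 + 11.8 + 10.7) / 5 = 59.6000 / 5 = 11.9200
LCL = X̄̄ − A₂·R̄ = 410.3400 − 1.023 × 11.9200 = 398.1458

398.15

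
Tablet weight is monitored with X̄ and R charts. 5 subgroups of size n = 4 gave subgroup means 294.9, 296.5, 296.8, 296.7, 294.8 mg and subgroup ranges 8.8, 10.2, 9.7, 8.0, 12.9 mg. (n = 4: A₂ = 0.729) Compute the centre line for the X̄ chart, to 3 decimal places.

X̄̄ = (294.9 + 296.5 + 296.8 + 296.7 + 294.8) / 5 = 1479.7000 / 5 = 295.9400
CL = X̄̄ = 295.9400

295.940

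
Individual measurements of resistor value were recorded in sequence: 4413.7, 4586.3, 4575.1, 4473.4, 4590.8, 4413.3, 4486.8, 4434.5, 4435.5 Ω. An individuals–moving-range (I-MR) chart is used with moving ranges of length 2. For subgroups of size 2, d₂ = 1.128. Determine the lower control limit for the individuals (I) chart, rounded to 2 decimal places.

4254.83

X̄ = (4413.7 + 4586.3 + 4575.1 + 4473.4 + 4590.8 + 4413.3 + 4486.8 + 4434.5 + 4435.5) / 9 = 4489.9333
Moving ranges: 172.6, 11.2, 101.7, 117.4, 177.5, 73.5, 52.3, 1.0; M̄R̄ = 707.2000 / 8 = 88.4000
LCL = X̄ − 3·M̄R̄/d₂ = 4489.9333 − 3 × 88.4000 / 1.128 = 4254.8270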